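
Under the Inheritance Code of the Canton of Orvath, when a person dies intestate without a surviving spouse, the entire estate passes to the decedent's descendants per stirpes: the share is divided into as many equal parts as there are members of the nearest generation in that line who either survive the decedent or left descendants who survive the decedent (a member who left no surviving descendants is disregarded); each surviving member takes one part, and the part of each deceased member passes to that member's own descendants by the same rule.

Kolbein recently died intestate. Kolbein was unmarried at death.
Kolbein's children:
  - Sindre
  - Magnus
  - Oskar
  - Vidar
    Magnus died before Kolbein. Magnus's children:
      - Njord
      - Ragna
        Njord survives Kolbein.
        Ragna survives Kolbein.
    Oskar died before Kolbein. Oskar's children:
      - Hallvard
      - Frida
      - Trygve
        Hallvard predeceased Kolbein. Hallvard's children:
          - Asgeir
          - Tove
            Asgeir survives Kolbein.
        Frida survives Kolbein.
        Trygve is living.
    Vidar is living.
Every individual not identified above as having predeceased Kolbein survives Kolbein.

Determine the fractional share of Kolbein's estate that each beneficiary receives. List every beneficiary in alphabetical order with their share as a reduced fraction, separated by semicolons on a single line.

There is no surviving spouse, so the entire estate passes to Kolbein's descendants per stirpes.
The estate is divided into 4 equal shares of 1/4 among Sindre, Magnus, Oskar, Vidar.
Sindre is living and takes 1/4.
Magnus predeceased; the 1/4 allotted to Magnus's branch passes to Magnus's issue by representation.
The 1/4 is divided into 2 equal shares of 1/8 among Njord, Ragna.
Njord is living and takes 1/8.
Ragna is living and takes 1/8.
Oskar predeceased; the 1/4 allotted to Oskar's branch passes to Oskar's issue by representation.
The 1/4 is divided into 3 equal shares of 1/12 among Hallvard, Frida, Trygve.
Hallvard predeceased; the 1/12 allotted to Hallvard's branch passes to Hallvard's issue by representation.
The 1/12 is divided into 2 equal shares of 1/24 among Asgeir, Tove.
Asgeir is living and takes 1/24.
Tove is living and takes 1/24.
Frida is living and takes 1/12.
Trygve is living and takes 1/12.
Vidar is living and takes 1/4.

Asgeir 1/24; Frida 1/12; Njord 1/8; Ragna 1/8; Sindre 1/4; Tove 1/24; Trygve 1/12; Vidar 1/4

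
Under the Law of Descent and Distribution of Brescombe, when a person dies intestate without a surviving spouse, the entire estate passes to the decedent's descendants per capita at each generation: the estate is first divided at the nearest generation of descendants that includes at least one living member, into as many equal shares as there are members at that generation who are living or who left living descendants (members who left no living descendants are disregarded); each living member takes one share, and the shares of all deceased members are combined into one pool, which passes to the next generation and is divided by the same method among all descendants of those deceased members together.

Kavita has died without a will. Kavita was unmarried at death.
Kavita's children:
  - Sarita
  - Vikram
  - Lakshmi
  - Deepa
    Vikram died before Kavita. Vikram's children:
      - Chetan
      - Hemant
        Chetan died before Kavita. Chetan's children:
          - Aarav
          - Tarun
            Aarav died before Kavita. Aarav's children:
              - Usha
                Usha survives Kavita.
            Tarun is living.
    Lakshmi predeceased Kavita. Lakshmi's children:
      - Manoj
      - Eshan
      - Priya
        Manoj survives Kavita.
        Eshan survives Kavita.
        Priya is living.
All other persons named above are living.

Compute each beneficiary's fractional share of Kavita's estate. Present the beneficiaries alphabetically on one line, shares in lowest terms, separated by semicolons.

There is no surviving spouse, so the entire estate passes to Kavita's descendants per capita at each generation.
At generation 1 (Sarita, Vikram, Lakshmi, Deepa) there are 4 shares of (1)/4 = 1/4 each.
Living: Sarita and Deepa — each takes 1/4.
Deceased: Vikram and Lakshmi. Their combined 1/2 is pooled and carried to generation 2.
At generation 2 (Chetan, Hemant, Manoj, Eshan, Priya) there are 5 shares of (1/2)/5 = 1/10 each.
Living: Hemant, Manoj, Eshan, and Priya — each takes 1/10.
Deceased: Chetan. That 1/10 share is carried to generation 3.
At generation 3 (Aarav, Tarun) there are 2 shares of (1/10)/2 = 1/20 each.
Living: Tarun — each takes 1/20.
Deceased: Aarav. That 1/20 share is carried to generation 4.
At generation 4 (Usha) there are 1 shares of (1/20)/1 = 1/20 each.
Living: Usha — each takes 1/20.

Deepa 1/4; Eshan 1/10; Hemant 1/10; Manoj 1/10; Priya 1/10; Sarita 1/4; Tarun 1/20; Usha 1/20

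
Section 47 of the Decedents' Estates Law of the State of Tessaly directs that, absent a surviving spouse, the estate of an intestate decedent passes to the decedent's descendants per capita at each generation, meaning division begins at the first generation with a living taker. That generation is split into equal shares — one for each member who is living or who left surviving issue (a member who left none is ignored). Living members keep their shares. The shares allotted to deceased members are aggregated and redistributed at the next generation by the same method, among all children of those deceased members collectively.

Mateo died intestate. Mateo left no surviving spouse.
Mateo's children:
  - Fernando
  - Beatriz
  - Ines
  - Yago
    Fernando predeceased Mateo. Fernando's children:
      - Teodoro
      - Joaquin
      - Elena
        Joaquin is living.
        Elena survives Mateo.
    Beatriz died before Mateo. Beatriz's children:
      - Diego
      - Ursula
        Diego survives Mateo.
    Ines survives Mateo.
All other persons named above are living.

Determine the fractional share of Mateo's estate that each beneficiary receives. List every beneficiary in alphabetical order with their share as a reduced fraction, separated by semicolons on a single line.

There is no surviving spouse, so the entire estate passes to Mateo's descendants per capita at each generation.
At generation 1 (Fernando, Beatriz, Ines, Yago) there are 4 shares of (1)/4 = 1/4 each.
Living: Ines and Yago — each takes 1/4.
Deceased: Fernando and Beatriz. Their combined 1/2 is pooled and carried to generation 2.
At generation 2 (Teodoro, Joaquin, Elena, Diego, Ursula) there are 5 shares of (1/2)/5 = 1/10 each.
Living: Teodoro, Joaquin, Elena, Diego, and Ursula — each takes 1/10.

Diego 1/10; Elena 1/10; Ines 1/4; Joaquin 1/10; Teodoro 1/10; Ursula 1/10; Yago 1/4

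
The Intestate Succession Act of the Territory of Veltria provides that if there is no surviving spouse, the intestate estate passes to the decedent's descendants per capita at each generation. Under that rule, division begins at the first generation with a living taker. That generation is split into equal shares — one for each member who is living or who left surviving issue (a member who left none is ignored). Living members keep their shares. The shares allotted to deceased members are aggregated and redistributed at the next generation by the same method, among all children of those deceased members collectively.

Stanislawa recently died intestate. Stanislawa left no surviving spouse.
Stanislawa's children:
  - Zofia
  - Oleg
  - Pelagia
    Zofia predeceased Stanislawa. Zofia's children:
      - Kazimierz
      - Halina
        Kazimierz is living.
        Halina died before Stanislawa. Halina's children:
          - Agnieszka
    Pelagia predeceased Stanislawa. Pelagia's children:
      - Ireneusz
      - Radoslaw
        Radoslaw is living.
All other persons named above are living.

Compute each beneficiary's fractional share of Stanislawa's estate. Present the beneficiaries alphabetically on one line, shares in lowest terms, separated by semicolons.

Agnieszka 1/6; Ireneusz 1/6; Kazimierz 1/6; Oleg 1/3; Radoslaw 1/6

There is no surviving spouse, so the entire estate passes to Stanislawa's descendants per capita at each generation.
At generation 1 (Zofia, Oleg, Pelagia) there are 3 shares of (1)/3 = 1/3 each.
Living: Oleg — each takes 1/3.
Deceased: Zofia and Pelagia. Their combined 2/3 is pooled and carried to generation 2.
At generation 2 (Kazimierz, Halina, Ireneusz, Radoslaw) there are 4 shares of (2/3)/4 = 1/6 each.
Living: Kazimierz, Ireneusz, and Radoslaw — each takes 1/6.
Deceased: Halina. That 1/6 share is carried to generation 3.
At generation 3 (Agnieszka) there are 1 shares of (1/6)/1 = 1/6 each.
Living: Agnieszka — each takes 1/6.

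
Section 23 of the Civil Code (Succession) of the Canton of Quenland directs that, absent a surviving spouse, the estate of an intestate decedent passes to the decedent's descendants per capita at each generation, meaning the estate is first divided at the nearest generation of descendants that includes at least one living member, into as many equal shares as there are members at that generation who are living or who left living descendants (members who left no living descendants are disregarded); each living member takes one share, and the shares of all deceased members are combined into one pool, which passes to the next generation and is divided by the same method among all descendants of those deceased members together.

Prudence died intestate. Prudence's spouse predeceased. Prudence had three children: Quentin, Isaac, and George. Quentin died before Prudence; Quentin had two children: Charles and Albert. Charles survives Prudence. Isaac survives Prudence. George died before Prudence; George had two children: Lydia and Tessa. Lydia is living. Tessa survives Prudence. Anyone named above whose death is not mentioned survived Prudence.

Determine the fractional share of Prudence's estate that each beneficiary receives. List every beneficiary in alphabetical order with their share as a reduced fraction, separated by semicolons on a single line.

There is no surviving spouse, so the entire estate passes to Prudence's descendants per capita at each generation.
At generation 1 (Quentin, Isaac, George) there are 3 shares of (1)/3 = 1/3 each.
Living: Isaac — each takes 1/3.
Deceased: Quentin and George. Their combined 2/3 is pooled and carried to generation 2.
At generation 2 (Charles, Albert, Lydia, Tessa) there are 4 shares of (2/3)/4 = 1/6 each.
Living: Charles, Albert, Lydia, and Tessa — each takes 1/6.

Albert 1/6; Charles 1/6; Isaac 1/3; Lydia 1/6; Tessa 1/6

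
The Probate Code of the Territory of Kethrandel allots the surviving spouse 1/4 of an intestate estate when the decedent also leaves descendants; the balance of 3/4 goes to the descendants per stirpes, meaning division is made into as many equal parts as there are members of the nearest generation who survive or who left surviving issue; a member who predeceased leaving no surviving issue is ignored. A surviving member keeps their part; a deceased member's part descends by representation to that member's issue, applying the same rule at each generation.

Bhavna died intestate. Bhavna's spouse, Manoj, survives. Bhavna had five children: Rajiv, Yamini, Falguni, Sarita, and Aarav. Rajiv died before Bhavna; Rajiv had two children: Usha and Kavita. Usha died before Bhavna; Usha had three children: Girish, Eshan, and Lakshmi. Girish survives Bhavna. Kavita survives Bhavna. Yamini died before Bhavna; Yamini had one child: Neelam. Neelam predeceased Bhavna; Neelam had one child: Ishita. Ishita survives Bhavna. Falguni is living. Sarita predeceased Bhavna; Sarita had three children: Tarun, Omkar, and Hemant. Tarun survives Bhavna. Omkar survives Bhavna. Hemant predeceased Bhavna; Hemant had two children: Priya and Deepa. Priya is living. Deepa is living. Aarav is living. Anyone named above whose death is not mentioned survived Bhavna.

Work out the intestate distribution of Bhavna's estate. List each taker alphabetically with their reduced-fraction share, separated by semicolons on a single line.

Manoj, as surviving spouse, takes 1/4.
The remaining 3/4 passes to Bhavna's descendants per stirpes.
The 3/4 is divided into 5 equal shares of 3/20 among Rajiv, Yamini, Falguni, Sarita, Aarav.
Rajiv predeceased; the 3/20 allotted to Rajiv's branch passes to Rajiv's issue by representation.
The 3/20 is divided into 2 equal shares of 3/40 among Usha, Kavita.
Usha predeceased; the 3/40 allotted to Usha's branch passes to Usha's issue by representation.
The 3/40 is divided into 3 equal shares of 1/40 among Girish, Eshan, Lakshmi.
Girish is living and takes 1/40.
Eshan is living and takes 1/40.
Lakshmi is living and takes 1/40.
Kavita is living and takes 3/40.
Yamini predeceased; the 3/20 allotted to Yamini's branch passes to Yamini's issue by representation.
Neelam's line is the sole branch at this level, so the full 3/20 passes to Neelam's issue by representation.
Ishita is the sole taker at this level and receives the full 3/20.
Falguni is living and takes 3/20.
Sarita predeceased; the 3/20 allotted to Sarita's branch passes to Sarita's issue by representation.
The 3/20 is divided into 3 equal shares of 1/20 among Tarun, Omkar, Hemant.
Tarun is living and takes 1/20.
Omkar is living and takes 1/20.
Hemant predeceased; the 1/20 allotted to Hemant's branch passes to Hemant's issue by representation.
The 1/20 is divided into 2 equal shares of 1/40 among Priya, Deepa.
Priya is living and takes 1/40.
Deepa is living and takes 1/40.
Aarav is living and takes 3/20.

Aarav 3/20; Deepa 1/40; Eshan 1/40; Falguni 3/20; Girish 1/40; Ishita 3/20; Kavita 3/40; Lakshmi 1/40; Manoj 1/4; Omkar 1/20; Priya 1/40; Tarun 1/20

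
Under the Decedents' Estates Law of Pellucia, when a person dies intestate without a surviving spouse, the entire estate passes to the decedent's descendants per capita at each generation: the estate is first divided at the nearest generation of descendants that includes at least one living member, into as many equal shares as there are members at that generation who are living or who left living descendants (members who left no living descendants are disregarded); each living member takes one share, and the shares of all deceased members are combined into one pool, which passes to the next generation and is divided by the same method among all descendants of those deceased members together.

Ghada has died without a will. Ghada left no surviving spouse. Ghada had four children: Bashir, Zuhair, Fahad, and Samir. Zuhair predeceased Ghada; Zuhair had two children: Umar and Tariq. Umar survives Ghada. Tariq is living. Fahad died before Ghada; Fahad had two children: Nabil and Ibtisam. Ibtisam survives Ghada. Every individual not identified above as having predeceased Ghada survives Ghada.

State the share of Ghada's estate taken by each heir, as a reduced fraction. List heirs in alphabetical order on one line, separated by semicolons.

There is no surviving spouse, so the entire estate passes to Ghada's descendants per capita at each generation.
At generation 1 (Bashir, Zuhair, Fahad, Samir) there are 4 shares of (1)/4 = 1/4 each.
Living: Bashir and Samir — each takes 1/4.
Deceased: Zuhair and Fahad. Their combined 1/2 is pooled and carried to generation 2.
At generation 2 (Umar, Tariq, Nabil, Ibtisam) there are 4 shares of (1/2)/4 = 1/8 each.
Living: Umar, Tariq, Nabil, and Ibtisam — each takes 1/8.

Bashir 1/4; Ibtisam 1/8; Nabil 1/8; Samir 1/4; Tariq 1/8; Umar 1/8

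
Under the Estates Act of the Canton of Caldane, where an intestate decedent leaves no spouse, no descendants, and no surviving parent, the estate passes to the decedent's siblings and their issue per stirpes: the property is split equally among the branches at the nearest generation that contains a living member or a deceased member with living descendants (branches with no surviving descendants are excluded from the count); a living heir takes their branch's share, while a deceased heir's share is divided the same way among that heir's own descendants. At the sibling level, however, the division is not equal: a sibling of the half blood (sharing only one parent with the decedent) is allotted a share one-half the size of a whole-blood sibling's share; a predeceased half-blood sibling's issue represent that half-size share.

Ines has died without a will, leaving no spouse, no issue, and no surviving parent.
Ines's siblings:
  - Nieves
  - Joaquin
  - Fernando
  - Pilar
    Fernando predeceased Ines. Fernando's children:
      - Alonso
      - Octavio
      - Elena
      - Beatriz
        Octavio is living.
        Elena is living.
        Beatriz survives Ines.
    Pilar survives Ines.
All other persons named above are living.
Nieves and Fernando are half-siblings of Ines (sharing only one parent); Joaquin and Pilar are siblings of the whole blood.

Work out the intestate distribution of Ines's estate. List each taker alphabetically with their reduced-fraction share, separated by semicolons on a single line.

No spouse, descendants, or parent survives, so the estate passes to Ines's siblings per stirpes.
Half-blood siblings count for one-half the weight of whole-blood siblings at the initial division.
Dividing 1 in proportion to weights (total weight 3): Nieves (weight 1/2) → 1/6; Joaquin (weight 1) → 1/3; Fernando (weight 1/2) → 1/6; Pilar (weight 1) → 1/3.
Nieves is living and takes 1/6.
Joaquin is living and takes 1/3.
Fernando predeceased; the 1/6 allotted to Fernando's branch passes to Fernando's issue by representation.
The 1/6 is divided into 4 equal shares of 1/24 among Alonso, Octavio, Elena, Beatriz.
Alonso is living and takes 1/24.
Octavio is living and takes 1/24.
Elena is living and takes 1/24.
Beatriz is living and takes 1/24.
Pilar is living and takes 1/3.

Alonso 1/24; Beatriz 1/24; Elena 1/24; Joaquin 1/3; Nieves 1/6; Octavio 1/24; Pilar 1/3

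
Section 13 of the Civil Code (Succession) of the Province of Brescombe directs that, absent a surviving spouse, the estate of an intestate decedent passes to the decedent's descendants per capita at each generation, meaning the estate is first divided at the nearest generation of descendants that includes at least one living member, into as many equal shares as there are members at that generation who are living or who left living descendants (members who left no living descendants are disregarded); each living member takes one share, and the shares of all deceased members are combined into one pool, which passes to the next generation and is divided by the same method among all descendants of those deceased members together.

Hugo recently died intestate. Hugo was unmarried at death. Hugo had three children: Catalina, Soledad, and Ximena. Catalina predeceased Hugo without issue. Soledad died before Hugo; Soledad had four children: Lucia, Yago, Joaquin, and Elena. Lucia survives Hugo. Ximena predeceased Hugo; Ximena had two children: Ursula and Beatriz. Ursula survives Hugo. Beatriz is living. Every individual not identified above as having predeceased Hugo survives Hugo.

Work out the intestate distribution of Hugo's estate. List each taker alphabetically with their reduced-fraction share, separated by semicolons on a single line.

Beatriz 1/6; Elena 1/6; Joaquin 1/6; Lucia 1/6; Ursula 1/6; Yago 1/6

There is no surviving spouse, so the entire estate passes to Hugo's descendants per capita at each generation.
No one at generation 1 (Soledad, Ximena) is living; moving to the next generation.
At generation 2 (Lucia, Yago, Joaquin, Elena, Ursula, Beatriz) there are 6 shares of (1)/6 = 1/6 each.
Living: Lucia, Yago, Joaquin, Elena, Ursula, and Beatriz — each takes 1/6.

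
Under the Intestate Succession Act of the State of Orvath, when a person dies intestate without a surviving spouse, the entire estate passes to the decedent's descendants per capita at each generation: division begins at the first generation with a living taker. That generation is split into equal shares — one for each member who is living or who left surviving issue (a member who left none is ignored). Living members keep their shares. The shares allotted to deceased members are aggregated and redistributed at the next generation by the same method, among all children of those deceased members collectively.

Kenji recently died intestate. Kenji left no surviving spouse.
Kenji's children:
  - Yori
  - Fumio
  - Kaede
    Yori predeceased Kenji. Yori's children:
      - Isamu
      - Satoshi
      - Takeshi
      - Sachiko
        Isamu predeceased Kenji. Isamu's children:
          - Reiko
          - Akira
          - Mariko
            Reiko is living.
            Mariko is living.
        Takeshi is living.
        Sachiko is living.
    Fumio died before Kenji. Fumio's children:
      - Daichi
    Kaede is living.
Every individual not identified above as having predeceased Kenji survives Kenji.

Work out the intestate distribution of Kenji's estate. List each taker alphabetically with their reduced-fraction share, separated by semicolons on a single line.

Akira 2/45; Daichi 2/15; Kaede 1/3; Mariko 2/45; Reiko 2/45; Sachiko 2/15; Satoshi 2/15; Takeshi 2/15

There is no surviving spouse, so the entire estate passes to Kenji's descendants per capita at each generation.
At generation 1 (Yori, Fumio, Kaede) there are 3 shares of (1)/3 = 1/3 each.
Living: Kaede — each takes 1/3.
Deceased: Yori and Fumio. Their combined 2/3 is pooled and carried to generation 2.
At generation 2 (Isamu, Satoshi, Takeshi, Sachiko, Daichi) there are 5 shares of (2/3)/5 = 2/15 each.
Living: Satoshi, Takeshi, Sachiko, and Daichi — each takes 2/15.
Deceased: Isamu. That 2/15 share is carried to generation 3.
At generation 3 (Reiko, Akira, Mariko) there are 3 shares of (2/15)/3 = 2/45 each.
Living: Reiko, Akira, and Mariko — each takes 2/45.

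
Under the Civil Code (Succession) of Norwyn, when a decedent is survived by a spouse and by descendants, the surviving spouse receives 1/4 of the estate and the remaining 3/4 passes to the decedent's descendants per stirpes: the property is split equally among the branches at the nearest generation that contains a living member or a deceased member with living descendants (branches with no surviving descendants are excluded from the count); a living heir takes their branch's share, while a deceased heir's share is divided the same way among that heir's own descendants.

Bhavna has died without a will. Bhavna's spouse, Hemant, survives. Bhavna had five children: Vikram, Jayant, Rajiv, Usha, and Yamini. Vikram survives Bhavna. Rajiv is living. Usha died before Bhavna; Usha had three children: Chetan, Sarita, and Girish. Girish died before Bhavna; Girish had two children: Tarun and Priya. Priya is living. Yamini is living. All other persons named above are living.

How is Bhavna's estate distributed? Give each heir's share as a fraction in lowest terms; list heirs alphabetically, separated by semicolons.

Chetan 1/20; Hemant 1/4; Jayant 3/20; Priya 1/40; Rajiv 3/20; Sarita 1/20; Tarun 1/40; Vikram 3/20; Yamini 3/20

Hemant, as surviving spouse, takes 1/4.
The remaining 3/4 passes to Bhavna's descendants per stirpes.
The 3/4 is divided into 5 equal shares of 3/20 among Vikram, Jayant, Rajiv, Usha, Yamini.
Vikram is living and takes 3/20.
Jayant is living and takes 3/20.
Rajiv is living and takes 3/20.
Usha predeceased; the 3/20 allotted to Usha's branch passes to Usha's issue by representation.
The 3/20 is divided into 3 equal shares of 1/20 among Chetan, Sarita, Girish.
Chetan is living and takes 1/20.
Sarita is living and takes 1/20.
Girish predeceased; the 1/20 allotted to Girish's branch passes to Girish's issue by representation.
The 1/20 is divided into 2 equal shares of 1/40 among Tarun, Priya.
Tarun is living and takes 1/40.
Priya is living and takes 1/40.
Yamini is living and takes 3/20.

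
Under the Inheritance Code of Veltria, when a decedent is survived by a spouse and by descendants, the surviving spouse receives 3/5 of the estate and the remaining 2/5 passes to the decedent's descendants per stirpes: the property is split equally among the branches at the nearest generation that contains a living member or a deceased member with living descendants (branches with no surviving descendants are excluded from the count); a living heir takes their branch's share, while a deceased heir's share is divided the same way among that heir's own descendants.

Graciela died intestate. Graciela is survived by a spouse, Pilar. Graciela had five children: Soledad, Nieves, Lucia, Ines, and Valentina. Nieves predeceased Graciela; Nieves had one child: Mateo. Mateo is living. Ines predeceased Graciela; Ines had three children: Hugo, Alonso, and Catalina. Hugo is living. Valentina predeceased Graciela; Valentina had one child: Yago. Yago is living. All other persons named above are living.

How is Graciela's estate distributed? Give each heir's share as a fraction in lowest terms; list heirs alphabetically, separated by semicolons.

Pilar, as surviving spouse, takes 3/5.
The remaining 2/5 passes to Graciela's descendants per stirpes.
The 2/5 is divided into 5 equal shares of 2/25 among Soledad, Nieves, Lucia, Ines, Valentina.
Soledad is living and takes 2/25.
Nieves predeceased; the 2/25 allotted to Nieves's branch passes to Nieves's issue by representation.
Mateo is the sole taker at this level and receives the full 2/25.
Lucia is living and takes 2/25.
Ines predeceased; the 2/25 allotted to Ines's branch passes to Ines's issue by representation.
The 2/25 is divided into 3 equal shares of 2/75 among Hugo, Alonso, Catalina.
Hugo is living and takes 2/75.
Alonso is living and takes 2/75.
Catalina is living and takes 2/75.
Valentina predeceased; the 2/25 allotted to Valentina's branch passes to Valentina's issue by representation.
Yago is the sole taker at this level and receives the full 2/25.

Alonso 2/75; Catalina 2/75; Hugo 2/75; Lucia 2/25; Mateo 2/25; Pilar 3/5; Soledad 2/25; Yago 2/25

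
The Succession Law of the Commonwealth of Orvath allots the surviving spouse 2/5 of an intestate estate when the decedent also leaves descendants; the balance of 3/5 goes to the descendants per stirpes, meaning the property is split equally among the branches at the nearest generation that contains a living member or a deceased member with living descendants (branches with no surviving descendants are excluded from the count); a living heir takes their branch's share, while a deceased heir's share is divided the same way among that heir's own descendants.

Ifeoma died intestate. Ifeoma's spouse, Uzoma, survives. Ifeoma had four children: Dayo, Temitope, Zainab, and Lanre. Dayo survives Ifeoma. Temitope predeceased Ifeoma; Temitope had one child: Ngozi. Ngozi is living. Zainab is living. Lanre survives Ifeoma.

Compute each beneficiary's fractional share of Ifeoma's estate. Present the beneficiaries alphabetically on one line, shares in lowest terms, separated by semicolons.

Dayo 3/20; Lanre 3/20; Ngozi 3/20; Uzoma 2/5; Zainab 3/20

Uzoma, as surviving spouse, takes 2/5.
The remaining 3/5 passes to Ifeoma's descendants per stirpes.
The 3/5 is divided into 4 equal shares of 3/20 among Dayo, Temitope, Zainab, Lanre.
Dayo is living and takes 3/20.
Temitope predeceased; the 3/20 allotted to Temitope's branch passes to Temitope's issue by representation.
Ngozi is the sole taker at this level and receives the full 3/20.
Zainab is living and takes 3/20.
Lanre is living and takes 3/20.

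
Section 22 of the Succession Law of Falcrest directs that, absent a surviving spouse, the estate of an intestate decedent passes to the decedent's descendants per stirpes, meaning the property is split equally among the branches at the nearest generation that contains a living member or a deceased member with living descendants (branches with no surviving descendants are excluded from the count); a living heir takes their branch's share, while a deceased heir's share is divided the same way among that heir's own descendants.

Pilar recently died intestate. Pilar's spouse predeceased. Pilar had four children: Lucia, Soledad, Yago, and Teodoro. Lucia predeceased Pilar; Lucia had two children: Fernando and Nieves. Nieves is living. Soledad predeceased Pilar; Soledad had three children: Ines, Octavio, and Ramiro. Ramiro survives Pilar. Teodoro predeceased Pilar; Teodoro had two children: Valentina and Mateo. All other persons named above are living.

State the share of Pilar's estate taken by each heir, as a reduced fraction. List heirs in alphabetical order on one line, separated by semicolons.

There is no surviving spouse, so the entire estate passes to Pilar's descendants per stirpes.
The estate is divided into 4 equal shares of 1/4 among Lucia, Soledad, Yago, Teodoro.
Lucia predeceased; the 1/4 allotted to Lucia's branch passes to Lucia's issue by representation.
The 1/4 is divided into 2 equal shares of 1/8 among Fernando, Nieves.
Fernando is living and takes 1/8.
Nieves is living and takes 1/8.
Soledad predeceased; the 1/4 allotted to Soledad's branch passes to Soledad's issue by representation.
The 1/4 is divided into 3 equal shares of 1/12 among Ines, Octavio, Ramiro.
Ines is living and takes 1/12.
Octavio is living and takes 1/12.
Ramiro is living and takes 1/12.
Yago is living and takes 1/4.
Teodoro predeceased; the 1/4 allotted to Teodoro's branch passes to Teodoro's issue by representation.
The 1/4 is divided into 2 equal shares of 1/8 among Valentina, Mateo.
Valentina is living and takes 1/8.
Mateo is living and takes 1/8.

Fernando 1/8; Ines 1/12; Mateo 1/8; Nieves 1/8; Octavio 1/12; Ramiro 1/12; Valentina 1/8; Yago 1/4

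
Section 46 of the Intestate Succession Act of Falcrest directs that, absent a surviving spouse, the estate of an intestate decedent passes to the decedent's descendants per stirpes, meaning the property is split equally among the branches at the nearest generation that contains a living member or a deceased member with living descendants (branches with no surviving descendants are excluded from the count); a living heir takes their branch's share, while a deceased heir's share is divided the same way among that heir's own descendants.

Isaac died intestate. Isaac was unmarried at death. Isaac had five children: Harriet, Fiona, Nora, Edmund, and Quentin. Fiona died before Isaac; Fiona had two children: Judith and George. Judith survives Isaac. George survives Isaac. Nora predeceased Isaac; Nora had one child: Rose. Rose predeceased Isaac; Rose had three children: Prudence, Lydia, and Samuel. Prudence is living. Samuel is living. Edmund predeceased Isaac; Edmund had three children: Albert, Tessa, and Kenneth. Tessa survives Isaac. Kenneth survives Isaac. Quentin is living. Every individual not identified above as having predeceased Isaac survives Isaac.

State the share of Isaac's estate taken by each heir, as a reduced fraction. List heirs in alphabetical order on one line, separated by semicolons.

There is no surviving spouse, so the entire estate passes to Isaac's descendants per stirpes.
The estate is divided into 5 equal shares of 1/5 among Harriet, Fiona, Nora, Edmund, Quentin.
Harriet is living and takes 1/5.
Fiona predeceased; the 1/5 allotted to Fiona's branch passes to Fiona's issue by representation.
The 1/5 is divided into 2 equal shares of 1/10 among Judith, George.
Judith is living and takes 1/10.
George is living and takes 1/10.
Nora predeceased; the 1/5 allotted to Nora's branch passes to Nora's issue by representation.
Rose's line is the sole branch at this level, so the full 1/5 passes to Rose's issue by representation.
The 1/5 is divided into 3 equal shares of 1/15 among Prudence, Lydia, Samuel.
Prudence is living and takes 1/15.
Lydia is living and takes 1/15.
Samuel is living and takes 1/15.
Edmund predeceased; the 1/5 allotted to Edmund's branch passes to Edmund's issue by representation.
The 1/5 is divided into 3 equal shares of 1/15 among Albert, Tessa, Kenneth.
Albert is living and takes 1/15.
Tessa is living and takes 1/15.
Kenneth is living and takes 1/15.
Quentin is living and takes 1/5.

Albert 1/15; George 1/10; Harriet 1/5; Judith 1/10; Kenneth 1/15; Lydia 1/15; Prudence 1/15; Quentin 1/5; Samuel 1/15; Tessa 1/15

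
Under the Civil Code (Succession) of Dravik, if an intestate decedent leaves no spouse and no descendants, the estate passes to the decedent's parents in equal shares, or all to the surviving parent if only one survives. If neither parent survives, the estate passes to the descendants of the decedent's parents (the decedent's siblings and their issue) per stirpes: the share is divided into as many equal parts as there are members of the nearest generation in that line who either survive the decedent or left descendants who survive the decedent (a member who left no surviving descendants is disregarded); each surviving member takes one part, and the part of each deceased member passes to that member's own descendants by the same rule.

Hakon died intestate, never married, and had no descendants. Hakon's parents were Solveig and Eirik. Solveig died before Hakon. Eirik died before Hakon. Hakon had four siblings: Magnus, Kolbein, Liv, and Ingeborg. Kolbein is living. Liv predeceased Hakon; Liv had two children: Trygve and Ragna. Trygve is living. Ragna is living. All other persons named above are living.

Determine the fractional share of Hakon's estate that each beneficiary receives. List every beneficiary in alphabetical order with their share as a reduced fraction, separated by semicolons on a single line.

Ingeborg 1/4; Kolbein 1/4; Magnus 1/4; Ragna 1/8; Trygve 1/8

Neither parent survives and there are no descendants, so the estate passes to Hakon's siblings and their issue per stirpes.
The estate is divided into 4 equal shares of 1/4 among Magnus, Kolbein, Liv, Ingeborg.
Magnus is living and takes 1/4.
Kolbein is living and takes 1/4.
Liv predeceased; the 1/4 allotted to Liv's branch passes to Liv's issue by representation.
The 1/4 is divided into 2 equal shares of 1/8 among Trygve, Ragna.
Trygve is living and takes 1/8.
Ragna is living and takes 1/8.
Ingeborg is living and takes 1/4.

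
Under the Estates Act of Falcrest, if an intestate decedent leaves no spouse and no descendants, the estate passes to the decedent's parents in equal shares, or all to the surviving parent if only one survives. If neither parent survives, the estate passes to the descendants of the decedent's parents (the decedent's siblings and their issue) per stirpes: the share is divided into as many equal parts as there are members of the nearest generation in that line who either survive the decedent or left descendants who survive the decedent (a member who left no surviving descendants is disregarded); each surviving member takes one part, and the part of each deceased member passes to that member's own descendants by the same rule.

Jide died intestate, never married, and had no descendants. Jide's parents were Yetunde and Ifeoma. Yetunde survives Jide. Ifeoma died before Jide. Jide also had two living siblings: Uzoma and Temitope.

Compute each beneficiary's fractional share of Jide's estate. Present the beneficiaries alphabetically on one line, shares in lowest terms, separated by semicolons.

Yetunde 1

Only one parent, Yetunde, survives, so Yetunde takes the entire estate. The siblings take nothing because a surviving parent has priority.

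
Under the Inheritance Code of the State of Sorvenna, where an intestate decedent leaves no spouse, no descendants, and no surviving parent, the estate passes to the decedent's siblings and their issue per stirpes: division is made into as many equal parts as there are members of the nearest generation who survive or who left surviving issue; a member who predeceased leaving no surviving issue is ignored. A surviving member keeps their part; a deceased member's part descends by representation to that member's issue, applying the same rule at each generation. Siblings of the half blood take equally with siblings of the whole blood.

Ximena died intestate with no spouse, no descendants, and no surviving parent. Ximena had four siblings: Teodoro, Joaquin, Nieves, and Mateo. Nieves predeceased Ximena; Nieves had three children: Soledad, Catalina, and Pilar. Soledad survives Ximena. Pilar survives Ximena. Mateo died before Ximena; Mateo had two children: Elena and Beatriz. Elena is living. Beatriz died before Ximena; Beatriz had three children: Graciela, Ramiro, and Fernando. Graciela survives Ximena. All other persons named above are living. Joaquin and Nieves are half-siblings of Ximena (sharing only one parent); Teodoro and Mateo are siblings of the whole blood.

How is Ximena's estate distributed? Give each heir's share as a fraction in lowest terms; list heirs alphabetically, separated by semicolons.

Catalina 1/12; Elena 1/8; Fernando 1/24; Graciela 1/24; Joaquin 1/4; Pilar 1/12; Ramiro 1/24; Soledad 1/12; Teodoro 1/4

No spouse, descendants, or parent survives, so the estate passes to Ximena's siblings per stirpes.
Half-blood and whole-blood siblings take equally under the stated rule.
The estate is divided into 4 equal shares of 1/4 among Teodoro, Joaquin, Nieves, Mateo.
Teodoro is living and takes 1/4.
Joaquin is living and takes 1/4.
Nieves predeceased; the 1/4 allotted to Nieves's branch passes to Nieves's issue by representation.
The 1/4 is divided into 3 equal shares of 1/12 among Soledad, Catalina, Pilar.
Soledad is living and takes 1/12.
Catalina is living and takes 1/12.
Pilar is living and takes 1/12.
Mateo predeceased; the 1/4 allotted to Mateo's branch passes to Mateo's issue by representation.
The 1/4 is divided into 2 equal shares of 1/8 among Elena, Beatriz.
Elena is living and takes 1/8.
Beatriz predeceased; the 1/8 allotted to Beatriz's branch passes to Beatriz's issue by representation.
The 1/8 is divided into 3 equal shares of 1/24 among Graciela, Ramiro, Fernando.
Graciela is living and takes 1/24.
Ramiro is living and takes 1/24.
Fernando is living and takes 1/24.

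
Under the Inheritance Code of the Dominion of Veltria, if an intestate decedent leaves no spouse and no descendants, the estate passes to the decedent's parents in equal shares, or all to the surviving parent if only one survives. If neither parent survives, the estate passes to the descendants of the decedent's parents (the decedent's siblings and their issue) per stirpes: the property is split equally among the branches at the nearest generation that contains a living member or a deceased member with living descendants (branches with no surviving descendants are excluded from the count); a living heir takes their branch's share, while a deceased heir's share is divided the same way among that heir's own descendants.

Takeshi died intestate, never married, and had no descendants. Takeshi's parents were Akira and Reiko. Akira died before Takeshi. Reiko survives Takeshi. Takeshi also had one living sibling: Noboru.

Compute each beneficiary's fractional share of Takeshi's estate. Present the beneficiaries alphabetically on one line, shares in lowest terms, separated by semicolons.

Reiko 1

Only one parent, Reiko, survives, so Reiko takes the entire estate. The siblings take nothing because a surviving parent has priority.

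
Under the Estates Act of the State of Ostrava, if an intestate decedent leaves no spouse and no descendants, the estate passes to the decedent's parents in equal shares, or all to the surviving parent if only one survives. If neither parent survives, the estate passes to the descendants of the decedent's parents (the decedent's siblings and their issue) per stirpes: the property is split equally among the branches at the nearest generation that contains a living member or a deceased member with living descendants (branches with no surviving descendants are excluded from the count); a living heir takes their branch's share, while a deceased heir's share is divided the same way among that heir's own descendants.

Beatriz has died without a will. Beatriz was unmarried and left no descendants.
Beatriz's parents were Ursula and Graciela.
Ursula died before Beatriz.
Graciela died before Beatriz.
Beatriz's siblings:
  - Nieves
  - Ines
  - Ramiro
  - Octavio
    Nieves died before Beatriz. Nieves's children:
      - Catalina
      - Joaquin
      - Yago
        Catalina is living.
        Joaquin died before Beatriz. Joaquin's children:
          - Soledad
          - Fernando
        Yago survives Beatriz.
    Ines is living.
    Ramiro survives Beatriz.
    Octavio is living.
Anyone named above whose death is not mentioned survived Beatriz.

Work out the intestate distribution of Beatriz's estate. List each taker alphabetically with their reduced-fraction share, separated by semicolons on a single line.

Catalina 1/12; Fernando 1/24; Ines 1/4; Octavio 1/4; Ramiro 1/4; Soledad 1/24; Yago 1/12

Neither parent survives and there are no descendants, so the estate passes to Beatriz's siblings and their issue per stirpes.
The estate is divided into 4 equal shares of 1/4 among Nieves, Ines, Ramiro, Octavio.
Nieves predeceased; the 1/4 allotted to Nieves's branch passes to Nieves's issue by representation.
The 1/4 is divided into 3 equal shares of 1/12 among Catalina, Joaquin, Yago.
Catalina is living and takes 1/12.
Joaquin predeceased; the 1/12 allotted to Joaquin's branch passes to Joaquin's issue by representation.
The 1/12 is divided into 2 equal shares of 1/24 among Soledad, Fernando.
Soledad is living and takes 1/24.
Fernando is living and takes 1/24.
Yago is living and takes 1/12.
Ines is living and takes 1/4.
Ramiro is living and takes 1/4.
Octavio is living and takes 1/4.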